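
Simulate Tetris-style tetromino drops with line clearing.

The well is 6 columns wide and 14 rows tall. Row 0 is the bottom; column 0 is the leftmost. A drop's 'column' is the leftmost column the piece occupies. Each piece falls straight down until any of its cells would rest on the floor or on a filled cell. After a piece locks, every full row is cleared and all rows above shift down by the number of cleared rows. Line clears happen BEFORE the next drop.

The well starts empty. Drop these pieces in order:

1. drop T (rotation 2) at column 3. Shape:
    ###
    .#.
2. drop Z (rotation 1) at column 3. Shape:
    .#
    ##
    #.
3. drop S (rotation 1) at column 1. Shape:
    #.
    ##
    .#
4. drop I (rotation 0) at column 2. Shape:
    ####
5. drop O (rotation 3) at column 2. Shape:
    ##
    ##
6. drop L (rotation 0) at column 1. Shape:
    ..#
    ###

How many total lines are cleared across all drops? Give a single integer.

Drop 1: T rot2 at col 3 lands with bottom-row=0; cleared 0 line(s) (total 0); column heights now [0 0 0 2 2 2], max=2
Drop 2: Z rot1 at col 3 lands with bottom-row=2; cleared 0 line(s) (total 0); column heights now [0 0 0 4 5 2], max=5
Drop 3: S rot1 at col 1 lands with bottom-row=0; cleared 0 line(s) (total 0); column heights now [0 3 2 4 5 2], max=5
Drop 4: I rot0 at col 2 lands with bottom-row=5; cleared 0 line(s) (total 0); column heights now [0 3 6 6 6 6], max=6
Drop 5: O rot3 at col 2 lands with bottom-row=6; cleared 0 line(s) (total 0); column heights now [0 3 8 8 6 6], max=8
Drop 6: L rot0 at col 1 lands with bottom-row=8; cleared 0 line(s) (total 0); column heights now [0 9 9 10 6 6], max=10

Answer: 0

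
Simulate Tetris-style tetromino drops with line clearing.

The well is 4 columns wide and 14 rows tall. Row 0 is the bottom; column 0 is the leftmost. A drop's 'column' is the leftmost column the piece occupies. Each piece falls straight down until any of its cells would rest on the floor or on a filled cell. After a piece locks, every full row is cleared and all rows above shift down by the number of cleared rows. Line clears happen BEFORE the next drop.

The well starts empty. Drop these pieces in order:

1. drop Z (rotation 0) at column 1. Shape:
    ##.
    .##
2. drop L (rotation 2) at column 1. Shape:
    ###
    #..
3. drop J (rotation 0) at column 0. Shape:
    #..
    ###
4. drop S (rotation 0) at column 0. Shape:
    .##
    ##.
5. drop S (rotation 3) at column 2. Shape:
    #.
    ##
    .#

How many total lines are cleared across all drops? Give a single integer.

Answer: 0

Derivation:
Drop 1: Z rot0 at col 1 lands with bottom-row=0; cleared 0 line(s) (total 0); column heights now [0 2 2 1], max=2
Drop 2: L rot2 at col 1 lands with bottom-row=2; cleared 0 line(s) (total 0); column heights now [0 4 4 4], max=4
Drop 3: J rot0 at col 0 lands with bottom-row=4; cleared 0 line(s) (total 0); column heights now [6 5 5 4], max=6
Drop 4: S rot0 at col 0 lands with bottom-row=6; cleared 0 line(s) (total 0); column heights now [7 8 8 4], max=8
Drop 5: S rot3 at col 2 lands with bottom-row=7; cleared 0 line(s) (total 0); column heights now [7 8 10 9], max=10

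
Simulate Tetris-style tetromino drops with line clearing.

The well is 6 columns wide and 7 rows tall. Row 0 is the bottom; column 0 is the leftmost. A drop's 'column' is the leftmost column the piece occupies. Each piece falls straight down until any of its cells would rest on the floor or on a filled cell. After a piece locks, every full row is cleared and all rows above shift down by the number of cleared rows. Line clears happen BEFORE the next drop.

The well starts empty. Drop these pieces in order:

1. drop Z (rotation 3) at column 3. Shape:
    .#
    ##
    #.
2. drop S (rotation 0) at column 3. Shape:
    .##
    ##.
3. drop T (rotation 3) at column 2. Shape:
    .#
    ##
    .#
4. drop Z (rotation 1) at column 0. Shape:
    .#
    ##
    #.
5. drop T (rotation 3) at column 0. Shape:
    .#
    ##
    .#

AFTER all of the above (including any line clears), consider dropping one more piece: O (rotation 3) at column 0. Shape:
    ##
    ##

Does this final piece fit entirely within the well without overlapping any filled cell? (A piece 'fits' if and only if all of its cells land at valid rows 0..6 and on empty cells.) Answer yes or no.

Drop 1: Z rot3 at col 3 lands with bottom-row=0; cleared 0 line(s) (total 0); column heights now [0 0 0 2 3 0], max=3
Drop 2: S rot0 at col 3 lands with bottom-row=3; cleared 0 line(s) (total 0); column heights now [0 0 0 4 5 5], max=5
Drop 3: T rot3 at col 2 lands with bottom-row=4; cleared 0 line(s) (total 0); column heights now [0 0 6 7 5 5], max=7
Drop 4: Z rot1 at col 0 lands with bottom-row=0; cleared 0 line(s) (total 0); column heights now [2 3 6 7 5 5], max=7
Drop 5: T rot3 at col 0 lands with bottom-row=3; cleared 0 line(s) (total 0); column heights now [5 6 6 7 5 5], max=7
Test piece O rot3 at col 0 (width 2): heights before test = [5 6 6 7 5 5]; fits = False

Answer: no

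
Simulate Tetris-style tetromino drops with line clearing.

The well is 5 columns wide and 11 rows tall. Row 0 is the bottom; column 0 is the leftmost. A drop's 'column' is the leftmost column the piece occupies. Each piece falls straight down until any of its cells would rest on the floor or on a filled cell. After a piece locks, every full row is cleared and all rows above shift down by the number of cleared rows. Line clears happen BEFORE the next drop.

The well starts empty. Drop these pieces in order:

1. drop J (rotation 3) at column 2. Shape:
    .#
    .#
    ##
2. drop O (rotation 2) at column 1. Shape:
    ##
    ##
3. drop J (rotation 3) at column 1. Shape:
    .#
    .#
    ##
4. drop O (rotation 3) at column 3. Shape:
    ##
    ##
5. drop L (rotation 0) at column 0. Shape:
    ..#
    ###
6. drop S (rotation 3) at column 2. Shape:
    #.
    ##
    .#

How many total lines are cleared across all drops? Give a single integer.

Answer: 0

Derivation:
Drop 1: J rot3 at col 2 lands with bottom-row=0; cleared 0 line(s) (total 0); column heights now [0 0 1 3 0], max=3
Drop 2: O rot2 at col 1 lands with bottom-row=1; cleared 0 line(s) (total 0); column heights now [0 3 3 3 0], max=3
Drop 3: J rot3 at col 1 lands with bottom-row=3; cleared 0 line(s) (total 0); column heights now [0 4 6 3 0], max=6
Drop 4: O rot3 at col 3 lands with bottom-row=3; cleared 0 line(s) (total 0); column heights now [0 4 6 5 5], max=6
Drop 5: L rot0 at col 0 lands with bottom-row=6; cleared 0 line(s) (total 0); column heights now [7 7 8 5 5], max=8
Drop 6: S rot3 at col 2 lands with bottom-row=7; cleared 0 line(s) (total 0); column heights now [7 7 10 9 5], max=10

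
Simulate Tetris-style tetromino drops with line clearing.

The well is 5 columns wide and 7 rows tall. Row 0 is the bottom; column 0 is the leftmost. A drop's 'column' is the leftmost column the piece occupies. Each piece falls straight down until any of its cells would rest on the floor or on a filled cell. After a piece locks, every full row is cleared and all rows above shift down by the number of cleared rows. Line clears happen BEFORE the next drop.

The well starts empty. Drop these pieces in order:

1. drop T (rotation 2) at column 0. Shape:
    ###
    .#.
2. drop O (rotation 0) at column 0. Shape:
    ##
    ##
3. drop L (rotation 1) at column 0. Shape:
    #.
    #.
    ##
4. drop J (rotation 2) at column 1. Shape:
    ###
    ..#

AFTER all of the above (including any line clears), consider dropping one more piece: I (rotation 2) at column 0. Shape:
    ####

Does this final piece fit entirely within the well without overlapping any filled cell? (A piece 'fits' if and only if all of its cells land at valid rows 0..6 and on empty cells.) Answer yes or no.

Drop 1: T rot2 at col 0 lands with bottom-row=0; cleared 0 line(s) (total 0); column heights now [2 2 2 0 0], max=2
Drop 2: O rot0 at col 0 lands with bottom-row=2; cleared 0 line(s) (total 0); column heights now [4 4 2 0 0], max=4
Drop 3: L rot1 at col 0 lands with bottom-row=4; cleared 0 line(s) (total 0); column heights now [7 5 2 0 0], max=7
Drop 4: J rot2 at col 1 lands with bottom-row=4; cleared 0 line(s) (total 0); column heights now [7 6 6 6 0], max=7
Test piece I rot2 at col 0 (width 4): heights before test = [7 6 6 6 0]; fits = False

Answer: no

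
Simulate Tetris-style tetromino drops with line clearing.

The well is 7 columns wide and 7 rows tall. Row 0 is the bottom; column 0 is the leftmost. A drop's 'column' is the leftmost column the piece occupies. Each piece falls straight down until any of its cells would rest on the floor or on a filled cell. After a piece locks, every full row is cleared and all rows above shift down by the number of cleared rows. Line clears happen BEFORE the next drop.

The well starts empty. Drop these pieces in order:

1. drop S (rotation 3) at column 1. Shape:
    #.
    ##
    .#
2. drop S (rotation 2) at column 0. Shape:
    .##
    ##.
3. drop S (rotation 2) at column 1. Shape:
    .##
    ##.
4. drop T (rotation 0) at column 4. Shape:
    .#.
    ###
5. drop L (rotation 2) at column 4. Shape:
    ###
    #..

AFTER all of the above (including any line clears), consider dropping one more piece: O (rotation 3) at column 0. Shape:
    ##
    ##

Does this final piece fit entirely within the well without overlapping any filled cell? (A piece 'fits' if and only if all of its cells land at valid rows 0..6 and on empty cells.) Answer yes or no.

Answer: no

Derivation:
Drop 1: S rot3 at col 1 lands with bottom-row=0; cleared 0 line(s) (total 0); column heights now [0 3 2 0 0 0 0], max=3
Drop 2: S rot2 at col 0 lands with bottom-row=3; cleared 0 line(s) (total 0); column heights now [4 5 5 0 0 0 0], max=5
Drop 3: S rot2 at col 1 lands with bottom-row=5; cleared 0 line(s) (total 0); column heights now [4 6 7 7 0 0 0], max=7
Drop 4: T rot0 at col 4 lands with bottom-row=0; cleared 0 line(s) (total 0); column heights now [4 6 7 7 1 2 1], max=7
Drop 5: L rot2 at col 4 lands with bottom-row=1; cleared 0 line(s) (total 0); column heights now [4 6 7 7 3 3 3], max=7
Test piece O rot3 at col 0 (width 2): heights before test = [4 6 7 7 3 3 3]; fits = False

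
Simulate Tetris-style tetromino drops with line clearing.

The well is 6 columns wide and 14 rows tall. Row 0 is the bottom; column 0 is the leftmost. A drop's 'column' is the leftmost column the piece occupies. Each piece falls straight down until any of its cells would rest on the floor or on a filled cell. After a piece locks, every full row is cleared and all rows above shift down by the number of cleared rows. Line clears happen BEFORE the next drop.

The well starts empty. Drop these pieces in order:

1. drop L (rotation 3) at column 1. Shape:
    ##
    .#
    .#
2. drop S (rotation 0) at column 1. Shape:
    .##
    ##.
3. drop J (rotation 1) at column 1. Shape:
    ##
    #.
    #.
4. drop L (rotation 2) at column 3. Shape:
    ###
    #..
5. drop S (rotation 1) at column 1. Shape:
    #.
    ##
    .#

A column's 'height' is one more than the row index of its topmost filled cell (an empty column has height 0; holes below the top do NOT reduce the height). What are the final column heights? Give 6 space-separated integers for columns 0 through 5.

Drop 1: L rot3 at col 1 lands with bottom-row=0; cleared 0 line(s) (total 0); column heights now [0 3 3 0 0 0], max=3
Drop 2: S rot0 at col 1 lands with bottom-row=3; cleared 0 line(s) (total 0); column heights now [0 4 5 5 0 0], max=5
Drop 3: J rot1 at col 1 lands with bottom-row=4; cleared 0 line(s) (total 0); column heights now [0 7 7 5 0 0], max=7
Drop 4: L rot2 at col 3 lands with bottom-row=5; cleared 0 line(s) (total 0); column heights now [0 7 7 7 7 7], max=7
Drop 5: S rot1 at col 1 lands with bottom-row=7; cleared 0 line(s) (total 0); column heights now [0 10 9 7 7 7], max=10

Answer: 0 10 9 7 7 7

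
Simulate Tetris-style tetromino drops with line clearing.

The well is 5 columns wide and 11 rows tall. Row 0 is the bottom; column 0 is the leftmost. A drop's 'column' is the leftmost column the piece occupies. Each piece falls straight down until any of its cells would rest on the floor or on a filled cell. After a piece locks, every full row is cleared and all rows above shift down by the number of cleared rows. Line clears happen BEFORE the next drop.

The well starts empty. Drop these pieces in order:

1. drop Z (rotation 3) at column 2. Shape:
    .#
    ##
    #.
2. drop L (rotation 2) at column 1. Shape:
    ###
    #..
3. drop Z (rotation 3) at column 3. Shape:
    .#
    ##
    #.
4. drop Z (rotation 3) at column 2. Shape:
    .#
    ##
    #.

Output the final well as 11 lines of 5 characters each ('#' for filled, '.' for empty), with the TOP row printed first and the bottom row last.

Answer: .....
.....
.....
...#.
..###
..###
...#.
.###.
.#.#.
..##.
..#..

Derivation:
Drop 1: Z rot3 at col 2 lands with bottom-row=0; cleared 0 line(s) (total 0); column heights now [0 0 2 3 0], max=3
Drop 2: L rot2 at col 1 lands with bottom-row=2; cleared 0 line(s) (total 0); column heights now [0 4 4 4 0], max=4
Drop 3: Z rot3 at col 3 lands with bottom-row=4; cleared 0 line(s) (total 0); column heights now [0 4 4 6 7], max=7
Drop 4: Z rot3 at col 2 lands with bottom-row=5; cleared 0 line(s) (total 0); column heights now [0 4 7 8 7], max=8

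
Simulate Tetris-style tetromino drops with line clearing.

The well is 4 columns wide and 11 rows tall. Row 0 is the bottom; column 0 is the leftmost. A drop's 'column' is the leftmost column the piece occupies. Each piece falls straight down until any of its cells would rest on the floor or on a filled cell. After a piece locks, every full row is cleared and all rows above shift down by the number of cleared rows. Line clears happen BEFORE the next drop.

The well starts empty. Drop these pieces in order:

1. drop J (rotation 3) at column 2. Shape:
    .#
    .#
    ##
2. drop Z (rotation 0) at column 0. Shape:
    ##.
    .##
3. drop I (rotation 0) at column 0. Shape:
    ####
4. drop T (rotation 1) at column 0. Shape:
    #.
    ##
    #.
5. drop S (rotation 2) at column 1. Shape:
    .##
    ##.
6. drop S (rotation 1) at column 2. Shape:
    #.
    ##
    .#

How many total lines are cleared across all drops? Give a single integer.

Answer: 1

Derivation:
Drop 1: J rot3 at col 2 lands with bottom-row=0; cleared 0 line(s) (total 0); column heights now [0 0 1 3], max=3
Drop 2: Z rot0 at col 0 lands with bottom-row=1; cleared 0 line(s) (total 0); column heights now [3 3 2 3], max=3
Drop 3: I rot0 at col 0 lands with bottom-row=3; cleared 1 line(s) (total 1); column heights now [3 3 2 3], max=3
Drop 4: T rot1 at col 0 lands with bottom-row=3; cleared 0 line(s) (total 1); column heights now [6 5 2 3], max=6
Drop 5: S rot2 at col 1 lands with bottom-row=5; cleared 0 line(s) (total 1); column heights now [6 6 7 7], max=7
Drop 6: S rot1 at col 2 lands with bottom-row=7; cleared 0 line(s) (total 1); column heights now [6 6 10 9], max=10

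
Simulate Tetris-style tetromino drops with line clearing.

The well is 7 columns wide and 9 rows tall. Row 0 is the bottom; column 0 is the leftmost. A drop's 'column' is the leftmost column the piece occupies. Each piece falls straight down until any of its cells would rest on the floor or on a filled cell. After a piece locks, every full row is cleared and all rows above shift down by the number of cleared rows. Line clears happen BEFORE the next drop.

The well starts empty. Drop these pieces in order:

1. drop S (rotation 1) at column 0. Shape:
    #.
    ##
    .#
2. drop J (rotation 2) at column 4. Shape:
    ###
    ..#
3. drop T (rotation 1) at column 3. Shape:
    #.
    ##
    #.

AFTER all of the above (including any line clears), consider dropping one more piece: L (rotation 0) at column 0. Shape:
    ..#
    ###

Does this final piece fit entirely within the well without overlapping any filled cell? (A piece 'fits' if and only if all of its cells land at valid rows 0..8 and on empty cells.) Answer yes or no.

Drop 1: S rot1 at col 0 lands with bottom-row=0; cleared 0 line(s) (total 0); column heights now [3 2 0 0 0 0 0], max=3
Drop 2: J rot2 at col 4 lands with bottom-row=0; cleared 0 line(s) (total 0); column heights now [3 2 0 0 2 2 2], max=3
Drop 3: T rot1 at col 3 lands with bottom-row=1; cleared 0 line(s) (total 0); column heights now [3 2 0 4 3 2 2], max=4
Test piece L rot0 at col 0 (width 3): heights before test = [3 2 0 4 3 2 2]; fits = True

Answer: yes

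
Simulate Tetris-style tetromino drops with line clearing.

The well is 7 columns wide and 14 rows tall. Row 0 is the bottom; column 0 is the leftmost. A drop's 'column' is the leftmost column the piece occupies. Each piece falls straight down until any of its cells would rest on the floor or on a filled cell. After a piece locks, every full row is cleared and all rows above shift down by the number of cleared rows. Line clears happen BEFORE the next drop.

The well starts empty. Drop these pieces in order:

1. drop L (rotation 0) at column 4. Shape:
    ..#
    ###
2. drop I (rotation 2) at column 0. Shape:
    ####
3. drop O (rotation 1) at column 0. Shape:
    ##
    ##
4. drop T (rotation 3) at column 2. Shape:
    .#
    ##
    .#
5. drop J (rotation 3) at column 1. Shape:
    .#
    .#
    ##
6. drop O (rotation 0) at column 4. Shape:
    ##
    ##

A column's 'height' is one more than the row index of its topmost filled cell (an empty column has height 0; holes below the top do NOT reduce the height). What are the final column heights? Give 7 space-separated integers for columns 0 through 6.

Drop 1: L rot0 at col 4 lands with bottom-row=0; cleared 0 line(s) (total 0); column heights now [0 0 0 0 1 1 2], max=2
Drop 2: I rot2 at col 0 lands with bottom-row=0; cleared 1 line(s) (total 1); column heights now [0 0 0 0 0 0 1], max=1
Drop 3: O rot1 at col 0 lands with bottom-row=0; cleared 0 line(s) (total 1); column heights now [2 2 0 0 0 0 1], max=2
Drop 4: T rot3 at col 2 lands with bottom-row=0; cleared 0 line(s) (total 1); column heights now [2 2 2 3 0 0 1], max=3
Drop 5: J rot3 at col 1 lands with bottom-row=2; cleared 0 line(s) (total 1); column heights now [2 3 5 3 0 0 1], max=5
Drop 6: O rot0 at col 4 lands with bottom-row=0; cleared 0 line(s) (total 1); column heights now [2 3 5 3 2 2 1], max=5

Answer: 2 3 5 3 2 2 1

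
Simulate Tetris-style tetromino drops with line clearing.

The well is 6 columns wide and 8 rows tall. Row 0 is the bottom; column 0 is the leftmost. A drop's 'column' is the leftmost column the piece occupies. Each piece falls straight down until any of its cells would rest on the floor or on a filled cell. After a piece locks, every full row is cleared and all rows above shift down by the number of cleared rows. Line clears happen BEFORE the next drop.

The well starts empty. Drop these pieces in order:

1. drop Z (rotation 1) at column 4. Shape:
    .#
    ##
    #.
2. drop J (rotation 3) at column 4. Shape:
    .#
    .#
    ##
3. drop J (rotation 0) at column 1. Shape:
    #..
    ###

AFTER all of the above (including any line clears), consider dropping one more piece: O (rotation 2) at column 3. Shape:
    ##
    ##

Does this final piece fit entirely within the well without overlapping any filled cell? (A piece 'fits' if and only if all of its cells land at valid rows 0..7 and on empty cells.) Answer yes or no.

Drop 1: Z rot1 at col 4 lands with bottom-row=0; cleared 0 line(s) (total 0); column heights now [0 0 0 0 2 3], max=3
Drop 2: J rot3 at col 4 lands with bottom-row=3; cleared 0 line(s) (total 0); column heights now [0 0 0 0 4 6], max=6
Drop 3: J rot0 at col 1 lands with bottom-row=0; cleared 0 line(s) (total 0); column heights now [0 2 1 1 4 6], max=6
Test piece O rot2 at col 3 (width 2): heights before test = [0 2 1 1 4 6]; fits = True

Answer: yes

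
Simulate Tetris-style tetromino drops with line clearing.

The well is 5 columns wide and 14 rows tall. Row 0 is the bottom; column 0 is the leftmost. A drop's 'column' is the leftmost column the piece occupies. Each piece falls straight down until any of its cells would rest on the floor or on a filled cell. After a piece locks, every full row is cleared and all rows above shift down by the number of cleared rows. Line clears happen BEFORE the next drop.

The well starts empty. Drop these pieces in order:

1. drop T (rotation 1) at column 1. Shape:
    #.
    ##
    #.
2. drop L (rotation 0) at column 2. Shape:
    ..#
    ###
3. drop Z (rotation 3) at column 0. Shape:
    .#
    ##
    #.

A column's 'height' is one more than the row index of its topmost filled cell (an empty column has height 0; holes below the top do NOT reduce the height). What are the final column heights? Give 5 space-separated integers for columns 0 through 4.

Drop 1: T rot1 at col 1 lands with bottom-row=0; cleared 0 line(s) (total 0); column heights now [0 3 2 0 0], max=3
Drop 2: L rot0 at col 2 lands with bottom-row=2; cleared 0 line(s) (total 0); column heights now [0 3 3 3 4], max=4
Drop 3: Z rot3 at col 0 lands with bottom-row=2; cleared 1 line(s) (total 1); column heights now [3 4 2 0 3], max=4

Answer: 3 4 2 0 3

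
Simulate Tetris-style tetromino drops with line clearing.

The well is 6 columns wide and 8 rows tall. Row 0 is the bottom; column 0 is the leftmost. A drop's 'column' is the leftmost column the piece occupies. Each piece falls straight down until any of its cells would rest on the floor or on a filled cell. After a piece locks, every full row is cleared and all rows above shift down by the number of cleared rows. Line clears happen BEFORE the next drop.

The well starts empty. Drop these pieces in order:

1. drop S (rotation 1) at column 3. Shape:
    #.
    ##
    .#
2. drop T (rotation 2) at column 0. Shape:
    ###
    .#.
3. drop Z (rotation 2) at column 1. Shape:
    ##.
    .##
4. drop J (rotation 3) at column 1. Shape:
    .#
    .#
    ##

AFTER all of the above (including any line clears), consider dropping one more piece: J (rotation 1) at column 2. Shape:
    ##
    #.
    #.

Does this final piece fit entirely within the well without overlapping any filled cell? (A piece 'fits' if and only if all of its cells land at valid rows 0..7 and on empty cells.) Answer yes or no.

Drop 1: S rot1 at col 3 lands with bottom-row=0; cleared 0 line(s) (total 0); column heights now [0 0 0 3 2 0], max=3
Drop 2: T rot2 at col 0 lands with bottom-row=0; cleared 0 line(s) (total 0); column heights now [2 2 2 3 2 0], max=3
Drop 3: Z rot2 at col 1 lands with bottom-row=3; cleared 0 line(s) (total 0); column heights now [2 5 5 4 2 0], max=5
Drop 4: J rot3 at col 1 lands with bottom-row=5; cleared 0 line(s) (total 0); column heights now [2 6 8 4 2 0], max=8
Test piece J rot1 at col 2 (width 2): heights before test = [2 6 8 4 2 0]; fits = False

Answer: no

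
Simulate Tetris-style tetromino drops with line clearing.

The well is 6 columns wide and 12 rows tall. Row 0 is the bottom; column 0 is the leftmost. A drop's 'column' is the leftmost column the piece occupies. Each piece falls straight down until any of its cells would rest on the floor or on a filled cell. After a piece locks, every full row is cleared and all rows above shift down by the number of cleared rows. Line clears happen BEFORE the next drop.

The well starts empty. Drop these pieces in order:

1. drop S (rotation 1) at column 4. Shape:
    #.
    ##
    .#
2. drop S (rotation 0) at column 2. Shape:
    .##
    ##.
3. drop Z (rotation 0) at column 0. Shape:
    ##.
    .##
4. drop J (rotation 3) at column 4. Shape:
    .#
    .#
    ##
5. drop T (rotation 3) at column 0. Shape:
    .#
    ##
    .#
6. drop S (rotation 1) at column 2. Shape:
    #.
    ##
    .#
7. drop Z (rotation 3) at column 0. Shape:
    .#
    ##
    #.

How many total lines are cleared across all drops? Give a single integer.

Drop 1: S rot1 at col 4 lands with bottom-row=0; cleared 0 line(s) (total 0); column heights now [0 0 0 0 3 2], max=3
Drop 2: S rot0 at col 2 lands with bottom-row=2; cleared 0 line(s) (total 0); column heights now [0 0 3 4 4 2], max=4
Drop 3: Z rot0 at col 0 lands with bottom-row=3; cleared 0 line(s) (total 0); column heights now [5 5 4 4 4 2], max=5
Drop 4: J rot3 at col 4 lands with bottom-row=4; cleared 0 line(s) (total 0); column heights now [5 5 4 4 5 7], max=7
Drop 5: T rot3 at col 0 lands with bottom-row=5; cleared 0 line(s) (total 0); column heights now [7 8 4 4 5 7], max=8
Drop 6: S rot1 at col 2 lands with bottom-row=4; cleared 0 line(s) (total 0); column heights now [7 8 7 6 5 7], max=8
Drop 7: Z rot3 at col 0 lands with bottom-row=7; cleared 0 line(s) (total 0); column heights now [9 10 7 6 5 7], max=10

Answer: 0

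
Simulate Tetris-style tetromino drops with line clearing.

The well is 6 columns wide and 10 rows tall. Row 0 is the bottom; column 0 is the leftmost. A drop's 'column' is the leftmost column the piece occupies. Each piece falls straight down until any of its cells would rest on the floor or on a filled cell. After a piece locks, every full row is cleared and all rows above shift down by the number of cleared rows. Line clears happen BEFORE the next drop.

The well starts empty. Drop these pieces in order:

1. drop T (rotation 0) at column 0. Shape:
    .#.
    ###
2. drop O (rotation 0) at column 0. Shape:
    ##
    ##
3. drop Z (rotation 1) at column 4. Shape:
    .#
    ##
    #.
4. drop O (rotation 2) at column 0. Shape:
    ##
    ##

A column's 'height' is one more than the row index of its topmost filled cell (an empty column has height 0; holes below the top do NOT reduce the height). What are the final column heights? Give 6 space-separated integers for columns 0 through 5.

Drop 1: T rot0 at col 0 lands with bottom-row=0; cleared 0 line(s) (total 0); column heights now [1 2 1 0 0 0], max=2
Drop 2: O rot0 at col 0 lands with bottom-row=2; cleared 0 line(s) (total 0); column heights now [4 4 1 0 0 0], max=4
Drop 3: Z rot1 at col 4 lands with bottom-row=0; cleared 0 line(s) (total 0); column heights now [4 4 1 0 2 3], max=4
Drop 4: O rot2 at col 0 lands with bottom-row=4; cleared 0 line(s) (total 0); column heights now [6 6 1 0 2 3], max=6

Answer: 6 6 1 0 2 3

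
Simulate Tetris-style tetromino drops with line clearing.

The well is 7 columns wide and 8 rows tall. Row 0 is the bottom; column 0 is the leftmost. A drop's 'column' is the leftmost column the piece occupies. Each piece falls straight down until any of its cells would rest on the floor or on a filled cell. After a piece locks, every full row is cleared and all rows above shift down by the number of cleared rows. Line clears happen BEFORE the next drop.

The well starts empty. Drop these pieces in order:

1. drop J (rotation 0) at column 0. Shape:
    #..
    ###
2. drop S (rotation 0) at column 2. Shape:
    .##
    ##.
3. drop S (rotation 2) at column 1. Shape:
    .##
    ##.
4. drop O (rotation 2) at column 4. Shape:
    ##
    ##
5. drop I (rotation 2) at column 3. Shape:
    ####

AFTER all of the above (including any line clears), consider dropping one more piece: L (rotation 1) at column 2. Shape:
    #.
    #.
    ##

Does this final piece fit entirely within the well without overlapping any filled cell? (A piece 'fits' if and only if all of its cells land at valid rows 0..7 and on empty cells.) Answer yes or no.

Answer: no

Derivation:
Drop 1: J rot0 at col 0 lands with bottom-row=0; cleared 0 line(s) (total 0); column heights now [2 1 1 0 0 0 0], max=2
Drop 2: S rot0 at col 2 lands with bottom-row=1; cleared 0 line(s) (total 0); column heights now [2 1 2 3 3 0 0], max=3
Drop 3: S rot2 at col 1 lands with bottom-row=2; cleared 0 line(s) (total 0); column heights now [2 3 4 4 3 0 0], max=4
Drop 4: O rot2 at col 4 lands with bottom-row=3; cleared 0 line(s) (total 0); column heights now [2 3 4 4 5 5 0], max=5
Drop 5: I rot2 at col 3 lands with bottom-row=5; cleared 0 line(s) (total 0); column heights now [2 3 4 6 6 6 6], max=6
Test piece L rot1 at col 2 (width 2): heights before test = [2 3 4 6 6 6 6]; fits = False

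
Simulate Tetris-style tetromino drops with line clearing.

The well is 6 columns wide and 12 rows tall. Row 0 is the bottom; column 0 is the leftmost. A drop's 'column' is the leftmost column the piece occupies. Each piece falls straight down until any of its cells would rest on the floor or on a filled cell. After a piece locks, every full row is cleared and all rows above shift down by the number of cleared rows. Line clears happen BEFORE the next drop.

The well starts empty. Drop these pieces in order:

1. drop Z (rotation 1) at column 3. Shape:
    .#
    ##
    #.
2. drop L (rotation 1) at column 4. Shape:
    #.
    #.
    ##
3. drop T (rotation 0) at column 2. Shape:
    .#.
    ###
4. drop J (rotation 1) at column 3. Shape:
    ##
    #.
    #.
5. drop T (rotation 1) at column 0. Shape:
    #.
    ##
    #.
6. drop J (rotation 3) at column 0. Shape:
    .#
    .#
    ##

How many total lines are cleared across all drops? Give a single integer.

Drop 1: Z rot1 at col 3 lands with bottom-row=0; cleared 0 line(s) (total 0); column heights now [0 0 0 2 3 0], max=3
Drop 2: L rot1 at col 4 lands with bottom-row=3; cleared 0 line(s) (total 0); column heights now [0 0 0 2 6 4], max=6
Drop 3: T rot0 at col 2 lands with bottom-row=6; cleared 0 line(s) (total 0); column heights now [0 0 7 8 7 4], max=8
Drop 4: J rot1 at col 3 lands with bottom-row=8; cleared 0 line(s) (total 0); column heights now [0 0 7 11 11 4], max=11
Drop 5: T rot1 at col 0 lands with bottom-row=0; cleared 0 line(s) (total 0); column heights now [3 2 7 11 11 4], max=11
Drop 6: J rot3 at col 0 lands with bottom-row=3; cleared 0 line(s) (total 0); column heights now [4 6 7 11 11 4], max=11

Answer: 0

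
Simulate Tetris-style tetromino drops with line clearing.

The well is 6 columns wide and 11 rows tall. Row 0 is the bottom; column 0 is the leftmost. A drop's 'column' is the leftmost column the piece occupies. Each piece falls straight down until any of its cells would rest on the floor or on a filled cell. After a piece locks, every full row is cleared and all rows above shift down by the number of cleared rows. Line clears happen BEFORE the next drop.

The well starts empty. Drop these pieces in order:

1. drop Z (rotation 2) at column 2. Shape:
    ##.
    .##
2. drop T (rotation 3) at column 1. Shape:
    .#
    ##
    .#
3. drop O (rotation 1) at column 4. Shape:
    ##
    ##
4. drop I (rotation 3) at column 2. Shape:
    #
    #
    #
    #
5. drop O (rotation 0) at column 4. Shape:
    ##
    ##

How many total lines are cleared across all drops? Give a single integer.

Drop 1: Z rot2 at col 2 lands with bottom-row=0; cleared 0 line(s) (total 0); column heights now [0 0 2 2 1 0], max=2
Drop 2: T rot3 at col 1 lands with bottom-row=2; cleared 0 line(s) (total 0); column heights now [0 4 5 2 1 0], max=5
Drop 3: O rot1 at col 4 lands with bottom-row=1; cleared 0 line(s) (total 0); column heights now [0 4 5 2 3 3], max=5
Drop 4: I rot3 at col 2 lands with bottom-row=5; cleared 0 line(s) (total 0); column heights now [0 4 9 2 3 3], max=9
Drop 5: O rot0 at col 4 lands with bottom-row=3; cleared 0 line(s) (total 0); column heights now [0 4 9 2 5 5], max=9

Answer: 0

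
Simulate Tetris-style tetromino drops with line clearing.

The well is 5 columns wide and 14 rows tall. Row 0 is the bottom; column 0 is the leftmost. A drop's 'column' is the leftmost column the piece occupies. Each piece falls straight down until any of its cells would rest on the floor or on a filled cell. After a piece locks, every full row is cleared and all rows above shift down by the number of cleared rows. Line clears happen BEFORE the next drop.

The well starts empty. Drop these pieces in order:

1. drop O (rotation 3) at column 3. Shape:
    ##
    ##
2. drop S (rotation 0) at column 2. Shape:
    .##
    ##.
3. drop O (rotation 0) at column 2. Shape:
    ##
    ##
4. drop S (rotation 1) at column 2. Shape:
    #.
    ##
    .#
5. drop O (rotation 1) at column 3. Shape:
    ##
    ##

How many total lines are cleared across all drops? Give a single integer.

Drop 1: O rot3 at col 3 lands with bottom-row=0; cleared 0 line(s) (total 0); column heights now [0 0 0 2 2], max=2
Drop 2: S rot0 at col 2 lands with bottom-row=2; cleared 0 line(s) (total 0); column heights now [0 0 3 4 4], max=4
Drop 3: O rot0 at col 2 lands with bottom-row=4; cleared 0 line(s) (total 0); column heights now [0 0 6 6 4], max=6
Drop 4: S rot1 at col 2 lands with bottom-row=6; cleared 0 line(s) (total 0); column heights now [0 0 9 8 4], max=9
Drop 5: O rot1 at col 3 lands with bottom-row=8; cleared 0 line(s) (total 0); column heights now [0 0 9 10 10], max=10

Answer: 0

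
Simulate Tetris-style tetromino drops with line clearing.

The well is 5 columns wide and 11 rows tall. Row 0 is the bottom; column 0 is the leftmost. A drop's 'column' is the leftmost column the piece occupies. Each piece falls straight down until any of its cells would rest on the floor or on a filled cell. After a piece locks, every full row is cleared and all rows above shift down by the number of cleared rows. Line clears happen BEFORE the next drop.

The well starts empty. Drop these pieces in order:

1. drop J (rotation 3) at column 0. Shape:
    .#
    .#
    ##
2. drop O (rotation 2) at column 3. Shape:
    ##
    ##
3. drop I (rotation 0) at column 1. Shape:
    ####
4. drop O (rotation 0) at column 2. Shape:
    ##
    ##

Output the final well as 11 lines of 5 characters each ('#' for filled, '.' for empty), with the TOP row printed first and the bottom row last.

Answer: .....
.....
.....
.....
.....
..##.
..##.
.####
.#...
.#.##
##.##

Derivation:
Drop 1: J rot3 at col 0 lands with bottom-row=0; cleared 0 line(s) (total 0); column heights now [1 3 0 0 0], max=3
Drop 2: O rot2 at col 3 lands with bottom-row=0; cleared 0 line(s) (total 0); column heights now [1 3 0 2 2], max=3
Drop 3: I rot0 at col 1 lands with bottom-row=3; cleared 0 line(s) (total 0); column heights now [1 4 4 4 4], max=4
Drop 4: O rot0 at col 2 lands with bottom-row=4; cleared 0 line(s) (total 0); column heights now [1 4 6 6 4], max=6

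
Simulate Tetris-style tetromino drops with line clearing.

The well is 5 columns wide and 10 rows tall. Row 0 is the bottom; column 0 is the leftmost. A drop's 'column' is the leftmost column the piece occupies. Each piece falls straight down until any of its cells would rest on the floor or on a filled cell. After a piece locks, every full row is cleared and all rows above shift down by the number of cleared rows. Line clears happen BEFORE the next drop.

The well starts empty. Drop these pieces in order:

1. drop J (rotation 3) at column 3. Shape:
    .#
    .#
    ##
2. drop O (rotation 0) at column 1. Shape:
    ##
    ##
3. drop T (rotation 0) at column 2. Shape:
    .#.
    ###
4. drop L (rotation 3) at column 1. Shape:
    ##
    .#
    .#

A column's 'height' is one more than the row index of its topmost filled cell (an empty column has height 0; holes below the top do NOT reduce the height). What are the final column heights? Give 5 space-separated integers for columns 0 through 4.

Answer: 0 7 7 5 4

Derivation:
Drop 1: J rot3 at col 3 lands with bottom-row=0; cleared 0 line(s) (total 0); column heights now [0 0 0 1 3], max=3
Drop 2: O rot0 at col 1 lands with bottom-row=0; cleared 0 line(s) (total 0); column heights now [0 2 2 1 3], max=3
Drop 3: T rot0 at col 2 lands with bottom-row=3; cleared 0 line(s) (total 0); column heights now [0 2 4 5 4], max=5
Drop 4: L rot3 at col 1 lands with bottom-row=4; cleared 0 line(s) (total 0); column heights now [0 7 7 5 4], max=7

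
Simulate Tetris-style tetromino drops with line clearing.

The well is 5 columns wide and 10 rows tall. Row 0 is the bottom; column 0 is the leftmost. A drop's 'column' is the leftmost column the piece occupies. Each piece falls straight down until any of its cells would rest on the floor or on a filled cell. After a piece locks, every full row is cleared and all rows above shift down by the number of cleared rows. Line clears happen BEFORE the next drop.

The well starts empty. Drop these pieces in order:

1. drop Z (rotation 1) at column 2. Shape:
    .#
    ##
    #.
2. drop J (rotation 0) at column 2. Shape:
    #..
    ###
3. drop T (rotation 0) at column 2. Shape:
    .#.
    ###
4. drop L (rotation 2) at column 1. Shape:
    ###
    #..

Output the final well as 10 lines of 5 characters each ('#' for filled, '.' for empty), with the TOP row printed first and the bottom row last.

Answer: .....
.....
.###.
.#.#.
..###
..#..
..###
...#.
..##.
..#..

Derivation:
Drop 1: Z rot1 at col 2 lands with bottom-row=0; cleared 0 line(s) (total 0); column heights now [0 0 2 3 0], max=3
Drop 2: J rot0 at col 2 lands with bottom-row=3; cleared 0 line(s) (total 0); column heights now [0 0 5 4 4], max=5
Drop 3: T rot0 at col 2 lands with bottom-row=5; cleared 0 line(s) (total 0); column heights now [0 0 6 7 6], max=7
Drop 4: L rot2 at col 1 lands with bottom-row=6; cleared 0 line(s) (total 0); column heights now [0 8 8 8 6], max=8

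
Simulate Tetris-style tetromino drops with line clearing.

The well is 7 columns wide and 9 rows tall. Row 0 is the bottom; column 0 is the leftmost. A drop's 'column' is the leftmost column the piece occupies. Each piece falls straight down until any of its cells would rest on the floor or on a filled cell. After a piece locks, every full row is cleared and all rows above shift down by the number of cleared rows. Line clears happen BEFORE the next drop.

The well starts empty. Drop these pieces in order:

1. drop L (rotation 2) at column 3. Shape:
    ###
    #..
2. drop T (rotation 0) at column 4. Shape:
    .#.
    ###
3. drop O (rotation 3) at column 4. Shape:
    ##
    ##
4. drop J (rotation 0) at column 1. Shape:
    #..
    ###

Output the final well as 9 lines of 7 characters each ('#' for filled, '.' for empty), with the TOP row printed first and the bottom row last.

Answer: .......
.......
.......
....##.
....##.
.#...#.
.######
...###.
...#...

Derivation:
Drop 1: L rot2 at col 3 lands with bottom-row=0; cleared 0 line(s) (total 0); column heights now [0 0 0 2 2 2 0], max=2
Drop 2: T rot0 at col 4 lands with bottom-row=2; cleared 0 line(s) (total 0); column heights now [0 0 0 2 3 4 3], max=4
Drop 3: O rot3 at col 4 lands with bottom-row=4; cleared 0 line(s) (total 0); column heights now [0 0 0 2 6 6 3], max=6
Drop 4: J rot0 at col 1 lands with bottom-row=2; cleared 0 line(s) (total 0); column heights now [0 4 3 3 6 6 3], max=6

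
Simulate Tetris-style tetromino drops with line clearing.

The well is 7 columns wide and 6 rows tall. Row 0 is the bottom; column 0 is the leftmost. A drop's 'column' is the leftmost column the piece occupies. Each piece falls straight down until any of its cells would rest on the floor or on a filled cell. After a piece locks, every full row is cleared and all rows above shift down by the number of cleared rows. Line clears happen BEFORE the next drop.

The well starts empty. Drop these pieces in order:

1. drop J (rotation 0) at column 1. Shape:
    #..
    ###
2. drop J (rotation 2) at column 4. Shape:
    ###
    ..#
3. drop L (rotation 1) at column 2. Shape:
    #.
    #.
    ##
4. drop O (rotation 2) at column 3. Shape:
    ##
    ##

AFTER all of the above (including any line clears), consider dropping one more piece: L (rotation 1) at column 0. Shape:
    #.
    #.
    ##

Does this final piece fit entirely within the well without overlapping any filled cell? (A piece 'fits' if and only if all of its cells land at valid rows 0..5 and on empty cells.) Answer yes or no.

Drop 1: J rot0 at col 1 lands with bottom-row=0; cleared 0 line(s) (total 0); column heights now [0 2 1 1 0 0 0], max=2
Drop 2: J rot2 at col 4 lands with bottom-row=0; cleared 0 line(s) (total 0); column heights now [0 2 1 1 2 2 2], max=2
Drop 3: L rot1 at col 2 lands with bottom-row=1; cleared 0 line(s) (total 0); column heights now [0 2 4 2 2 2 2], max=4
Drop 4: O rot2 at col 3 lands with bottom-row=2; cleared 0 line(s) (total 0); column heights now [0 2 4 4 4 2 2], max=4
Test piece L rot1 at col 0 (width 2): heights before test = [0 2 4 4 4 2 2]; fits = True

Answer: yes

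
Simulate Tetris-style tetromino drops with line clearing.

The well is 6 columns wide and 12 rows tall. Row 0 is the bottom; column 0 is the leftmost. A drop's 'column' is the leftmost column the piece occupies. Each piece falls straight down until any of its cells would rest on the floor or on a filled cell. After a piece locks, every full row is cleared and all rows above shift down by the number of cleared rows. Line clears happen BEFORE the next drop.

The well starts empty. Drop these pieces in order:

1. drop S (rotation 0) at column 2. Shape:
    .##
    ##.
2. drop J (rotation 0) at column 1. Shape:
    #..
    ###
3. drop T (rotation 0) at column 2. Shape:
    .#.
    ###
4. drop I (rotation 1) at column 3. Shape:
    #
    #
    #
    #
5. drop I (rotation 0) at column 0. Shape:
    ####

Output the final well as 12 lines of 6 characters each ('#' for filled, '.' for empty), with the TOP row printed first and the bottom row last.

Answer: ......
......
####..
...#..
...#..
...#..
...#..
...#..
.####.
.###..
...##.
..##..

Derivation:
Drop 1: S rot0 at col 2 lands with bottom-row=0; cleared 0 line(s) (total 0); column heights now [0 0 1 2 2 0], max=2
Drop 2: J rot0 at col 1 lands with bottom-row=2; cleared 0 line(s) (total 0); column heights now [0 4 3 3 2 0], max=4
Drop 3: T rot0 at col 2 lands with bottom-row=3; cleared 0 line(s) (total 0); column heights now [0 4 4 5 4 0], max=5
Drop 4: I rot1 at col 3 lands with bottom-row=5; cleared 0 line(s) (total 0); column heights now [0 4 4 9 4 0], max=9
Drop 5: I rot0 at col 0 lands with bottom-row=9; cleared 0 line(s) (total 0); column heights now [10 10 10 10 4 0], max=10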